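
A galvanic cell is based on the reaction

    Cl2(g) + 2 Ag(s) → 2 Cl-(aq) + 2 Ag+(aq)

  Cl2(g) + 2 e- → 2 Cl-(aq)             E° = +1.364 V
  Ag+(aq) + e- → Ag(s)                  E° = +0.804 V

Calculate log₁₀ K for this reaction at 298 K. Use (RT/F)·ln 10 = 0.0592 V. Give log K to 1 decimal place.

The Cl₂/Cl⁻ couple is reduced (cathode); E°cell = +1.364 − (+0.804) = +0.560 V with n = 2.
At equilibrium E = 0, so log K = nE°cell / 0.0592 = (2)(+0.560) / 0.0592 = 18.9.

log K = 18.9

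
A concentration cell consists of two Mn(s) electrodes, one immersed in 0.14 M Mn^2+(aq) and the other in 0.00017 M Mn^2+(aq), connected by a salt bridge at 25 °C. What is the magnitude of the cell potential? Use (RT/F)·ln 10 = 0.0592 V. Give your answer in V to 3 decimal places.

For a concentration cell E°cell = 0, since both electrodes use the same couple.
The compartment with the higher Mn^2+(aq) concentration (0.14 M) acts as the cathode; ions are reduced there and produced at the dilute (0.00017 M) anode.
With n = 2, Ecell = −(0.0592/2)·log([dilute]/[conc]) = −(0.0592/2)·log(0.00017/0.14) = +0.086 V.

0.086 V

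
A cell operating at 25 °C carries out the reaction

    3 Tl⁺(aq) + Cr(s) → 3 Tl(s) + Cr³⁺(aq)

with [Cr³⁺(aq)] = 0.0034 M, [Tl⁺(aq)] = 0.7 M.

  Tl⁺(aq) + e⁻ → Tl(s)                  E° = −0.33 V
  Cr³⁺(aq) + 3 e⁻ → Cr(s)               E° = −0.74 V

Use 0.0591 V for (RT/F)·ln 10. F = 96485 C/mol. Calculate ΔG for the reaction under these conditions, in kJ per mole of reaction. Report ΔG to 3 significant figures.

E°cell = −0.33 − (−0.74) = +0.41 V; the balanced reaction transfers n = 3 electrons.
Here Q = [Cr³⁺(aq)] / [Tl⁺(aq)]^3 = 0.00991 (log Q = −2.004), giving E = +0.41 − (0.0591/3)·(−2.004) = +0.4495 V.
ΔG = −nFE = −(3)(96485)(+0.4495) J/mol = −130 kJ/mol.

−130 kJ/mol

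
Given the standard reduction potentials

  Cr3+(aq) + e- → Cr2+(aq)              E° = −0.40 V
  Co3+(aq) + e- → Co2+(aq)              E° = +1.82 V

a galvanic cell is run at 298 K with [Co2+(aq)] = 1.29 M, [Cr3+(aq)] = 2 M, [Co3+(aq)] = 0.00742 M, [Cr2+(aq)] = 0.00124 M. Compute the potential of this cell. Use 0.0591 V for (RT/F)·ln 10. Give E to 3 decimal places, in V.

+1.898 V

The Co³⁺/Co²⁺ couple has the more positive E°, so it is the cathode; Cr³⁺/Cr²⁺ is the anode.
E°cell = +1.82 − (−0.40) = +2.22 V, with n = 1 electron transferred.
The balanced reaction is Co3+(aq) + Cr2+(aq) → Co2+(aq) + Cr3+(aq), so Q = ([Co2+(aq)]·[Cr3+(aq)]) / ([Co3+(aq)]·[Cr2+(aq)]) = 2.8×10^5 and log Q = 5.448.
E = E° − (0.0591/n)·log Q = +2.22 − (0.0591/1)(5.448) = +1.898 V.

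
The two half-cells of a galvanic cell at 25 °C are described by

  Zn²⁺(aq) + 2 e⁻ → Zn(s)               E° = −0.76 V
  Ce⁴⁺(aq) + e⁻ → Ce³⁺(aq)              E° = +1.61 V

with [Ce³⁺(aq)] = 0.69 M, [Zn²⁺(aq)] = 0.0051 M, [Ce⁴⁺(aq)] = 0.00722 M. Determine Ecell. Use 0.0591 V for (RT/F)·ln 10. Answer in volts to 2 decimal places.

+2.32 V

Since E°(Ce⁴⁺/Ce³⁺) > E°(Zn²⁺/Zn), Ce⁴⁺/Ce³⁺ serves as the cathode.
E°cell = E°cat − E°an = +1.61 − (−0.76) = +2.37 V; n = 2.
For the overall reaction 2 Ce⁴⁺(aq) + Zn(s) → 2 Ce³⁺(aq) + Zn²⁺(aq), Q = ([Ce³⁺(aq)]^2·[Zn²⁺(aq)]) / [Ce⁴⁺(aq)]^2 = 46.6, giving log Q = 1.668.
E = E° − (0.0591/n)·log Q = +2.37 − (0.0591/2)(1.668) = +2.32 V.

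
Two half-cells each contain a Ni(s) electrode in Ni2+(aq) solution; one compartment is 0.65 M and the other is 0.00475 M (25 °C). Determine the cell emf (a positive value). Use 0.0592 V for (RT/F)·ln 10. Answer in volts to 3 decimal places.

For a concentration cell E°cell = 0, since both electrodes use the same couple.
The compartment with the higher Ni2+(aq) concentration (0.65 M) acts as the cathode; ions are reduced there and produced at the dilute (0.00475 M) anode.
With n = 2, Ecell = −(0.0592/2)·log([dilute]/[conc]) = −(0.0592/2)·log(0.00475/0.65) = +0.063 V.

0.063 V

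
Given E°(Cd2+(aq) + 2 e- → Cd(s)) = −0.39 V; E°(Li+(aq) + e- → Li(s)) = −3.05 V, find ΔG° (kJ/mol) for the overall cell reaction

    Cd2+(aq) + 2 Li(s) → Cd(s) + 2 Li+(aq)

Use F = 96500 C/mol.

In the reaction as written Cd2+(aq) is reduced, so the Cd²⁺/Cd couple is the cathode and Li⁺/Li is the anode.
E°cell = −0.39 − (−3.05) = +2.66 V; balancing electrons gives n = 2.
ΔG° = −nFE°cell = −(2)(96500)(+2.66) J/mol = −513 kJ/mol.

−513 kJ/mol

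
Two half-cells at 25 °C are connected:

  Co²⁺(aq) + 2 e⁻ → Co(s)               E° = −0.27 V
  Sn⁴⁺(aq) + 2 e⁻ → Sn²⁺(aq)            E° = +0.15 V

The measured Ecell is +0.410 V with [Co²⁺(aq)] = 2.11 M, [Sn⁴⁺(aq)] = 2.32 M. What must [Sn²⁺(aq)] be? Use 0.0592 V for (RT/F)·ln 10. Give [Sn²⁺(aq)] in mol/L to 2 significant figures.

With Sn⁴⁺/Sn²⁺ at the cathode and Co²⁺/Co at the anode, E°cell = +0.15 − (−0.27) = +0.42 V (n = 2).
From the Nernst equation, log Q = n(E° − E)/0.0592 = 2·(+0.42 − (+0.410))/0.0592 = 0.338.
For Sn⁴⁺(aq) + Co(s) → Sn²⁺(aq) + Co²⁺(aq), the reaction quotient is Q = ([Sn²⁺(aq)]·[Co²⁺(aq)]) / [Sn⁴⁺(aq)].
Solving for the unknown gives log [Sn²⁺(aq)] = 0.379, so [Sn²⁺(aq)] ≈ 2.4 M.

2.4 M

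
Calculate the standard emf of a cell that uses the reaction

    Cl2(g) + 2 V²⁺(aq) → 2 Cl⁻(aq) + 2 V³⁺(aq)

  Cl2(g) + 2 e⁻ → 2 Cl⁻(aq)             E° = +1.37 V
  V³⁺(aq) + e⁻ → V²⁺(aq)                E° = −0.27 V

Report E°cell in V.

+1.64 V

In the reaction as written, Cl2(g) is reduced (cathode) and V³⁺(aq) is produced by oxidation at the anode.
E°cell = E°(cathode) − E°(anode) = +1.37 − (−0.27) = +1.64 V.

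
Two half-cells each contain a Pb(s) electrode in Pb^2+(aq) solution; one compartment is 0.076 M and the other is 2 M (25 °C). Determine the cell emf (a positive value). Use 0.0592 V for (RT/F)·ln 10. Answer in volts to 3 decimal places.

For a concentration cell E°cell = 0, since both electrodes use the same couple.
The compartment with the higher Pb^2+(aq) concentration (2 M) acts as the cathode; ions are reduced there and produced at the dilute (0.076 M) anode.
With n = 2, Ecell = −(0.0592/2)·log([dilute]/[conc]) = −(0.0592/2)·log(0.076/2) = +0.042 V.

0.042 V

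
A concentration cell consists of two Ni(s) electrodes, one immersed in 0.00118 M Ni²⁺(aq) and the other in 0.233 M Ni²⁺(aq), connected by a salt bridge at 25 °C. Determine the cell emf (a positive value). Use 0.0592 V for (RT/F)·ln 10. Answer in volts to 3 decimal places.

For a concentration cell E°cell = 0, since both electrodes use the same couple.
The compartment with the higher Ni²⁺(aq) concentration (0.233 M) acts as the cathode; ions are reduced there and produced at the dilute (0.00118 M) anode.
With n = 2, Ecell = −(0.0592/2)·log([dilute]/[conc]) = −(0.0592/2)·log(0.00118/0.233) = +0.068 V.

0.068 V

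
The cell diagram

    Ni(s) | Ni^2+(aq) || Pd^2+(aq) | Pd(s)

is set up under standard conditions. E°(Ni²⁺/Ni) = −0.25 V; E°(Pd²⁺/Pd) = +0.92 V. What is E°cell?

By convention the left-hand electrode in cell notation is the anode (oxidation) and the right-hand electrode is the cathode (reduction).
E°cell = E°(right) − E°(left) = +0.92 − (−0.25) = +1.17 V.

+1.17 V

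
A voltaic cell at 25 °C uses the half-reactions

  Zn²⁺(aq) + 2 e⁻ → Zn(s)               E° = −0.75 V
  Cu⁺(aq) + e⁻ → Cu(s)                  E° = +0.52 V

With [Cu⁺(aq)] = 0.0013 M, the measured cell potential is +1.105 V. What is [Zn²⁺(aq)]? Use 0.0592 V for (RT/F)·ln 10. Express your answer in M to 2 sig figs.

Cu⁺/Cu is the cathode (higher E°); E°cell = +0.52 − (−0.75) = +1.27 V with n = 2.
Since E = E° − (0.0592/n)·log Q, log Q = n(E° − E)/0.0592 = 5.574.
Balancing electrons gives 2 Cu⁺(aq) + Zn(s) → 2 Cu(s) + Zn²⁺(aq); thus Q = [Zn²⁺(aq)] / [Cu⁺(aq)]^2.
Solving for the unknown gives log [Zn²⁺(aq)] = −0.198, so [Zn²⁺(aq)] ≈ 0.63 M.

0.63 M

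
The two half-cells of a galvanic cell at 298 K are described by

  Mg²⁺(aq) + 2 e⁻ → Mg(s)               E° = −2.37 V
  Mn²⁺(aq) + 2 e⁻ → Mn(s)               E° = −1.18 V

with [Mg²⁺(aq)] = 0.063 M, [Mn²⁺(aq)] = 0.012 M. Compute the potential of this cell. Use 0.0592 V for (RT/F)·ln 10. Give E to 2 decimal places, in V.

+1.17 V

The Mn²⁺/Mn couple has the more positive E°, so it is the cathode; Mg²⁺/Mg is the anode.
E°cell = −1.18 − (−2.37) = +1.19 V, with n = 2 electrons transferred.
For the overall reaction Mn²⁺(aq) + Mg(s) → Mn(s) + Mg²⁺(aq), Q = [Mg²⁺(aq)] / [Mn²⁺(aq)] = 5.25, giving log Q = 0.720.
Applying E = E° − (RT ln10/nF)·log Q gives +1.19 − (0.0592/2)(0.720) = +1.17 V.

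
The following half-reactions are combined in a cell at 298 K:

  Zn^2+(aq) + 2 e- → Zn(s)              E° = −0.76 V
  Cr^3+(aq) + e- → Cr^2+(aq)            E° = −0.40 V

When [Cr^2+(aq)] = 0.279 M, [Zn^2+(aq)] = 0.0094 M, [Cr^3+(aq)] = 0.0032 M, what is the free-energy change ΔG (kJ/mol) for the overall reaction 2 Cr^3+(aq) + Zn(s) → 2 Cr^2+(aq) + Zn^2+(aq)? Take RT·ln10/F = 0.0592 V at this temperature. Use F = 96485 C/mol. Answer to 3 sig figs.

E°cell = −0.40 − (−0.76) = +0.36 V; the balanced reaction transfers n = 2 electrons.
The reaction quotient is ([Cr^2+(aq)]^2·[Zn^2+(aq)]) / [Cr^3+(aq)]^2 = 71.5; by Nernst, E = +0.36 − (0.0592/2)(1.854) = +0.3051 V.
Then ΔG = −nFE = −2 × 96485 × +0.3051 J/mol = −58.9 kJ/mol.

−58.9 kJ/mol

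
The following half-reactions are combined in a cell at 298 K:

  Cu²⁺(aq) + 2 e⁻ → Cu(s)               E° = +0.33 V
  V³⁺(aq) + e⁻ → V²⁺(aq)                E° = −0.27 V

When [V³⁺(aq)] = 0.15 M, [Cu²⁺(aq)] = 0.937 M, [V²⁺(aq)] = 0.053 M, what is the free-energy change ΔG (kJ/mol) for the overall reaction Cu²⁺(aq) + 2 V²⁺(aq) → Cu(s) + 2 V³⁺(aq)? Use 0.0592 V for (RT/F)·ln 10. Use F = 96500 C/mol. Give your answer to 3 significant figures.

−110 kJ/mol

E°cell = +0.33 − (−0.27) = +0.60 V; the balanced reaction transfers n = 2 electrons.
The reaction quotient is [V³⁺(aq)]^2 / ([Cu²⁺(aq)]·[V²⁺(aq)]^2) = 8.55; by Nernst, E = +0.60 − (0.0592/2)(0.932) = +0.5724 V.
ΔG = −nFE = −(2)(96500)(+0.5724) J/mol = −110 kJ/mol.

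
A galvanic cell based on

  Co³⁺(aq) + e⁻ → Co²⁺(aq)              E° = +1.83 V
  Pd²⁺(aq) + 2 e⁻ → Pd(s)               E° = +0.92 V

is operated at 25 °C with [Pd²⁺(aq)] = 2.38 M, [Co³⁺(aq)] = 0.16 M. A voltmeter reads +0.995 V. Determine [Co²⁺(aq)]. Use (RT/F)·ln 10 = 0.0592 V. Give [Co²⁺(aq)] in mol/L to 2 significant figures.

Co³⁺/Co²⁺ is the cathode (higher E°); E°cell = +1.83 − (+0.92) = +0.91 V with n = 2.
Since E = E° − (0.0592/n)·log Q, log Q = n(E° − E)/0.0592 = −2.872.
The balanced reaction is 2 Co³⁺(aq) + Pd(s) → 2 Co²⁺(aq) + Pd²⁺(aq), so Q = ([Co²⁺(aq)]^2·[Pd²⁺(aq)]) / [Co³⁺(aq)]^2.
Isolating [Co²⁺(aq)] in Q = 10^{−2.872} yields log [Co²⁺(aq)] = −2.420, i.e. 0.0038 M.

0.0038 M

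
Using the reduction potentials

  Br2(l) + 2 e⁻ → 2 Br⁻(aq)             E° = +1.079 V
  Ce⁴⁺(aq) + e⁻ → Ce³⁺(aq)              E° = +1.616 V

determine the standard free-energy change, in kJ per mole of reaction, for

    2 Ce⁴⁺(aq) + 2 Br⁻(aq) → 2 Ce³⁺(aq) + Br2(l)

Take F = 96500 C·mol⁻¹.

In the reaction as written Ce⁴⁺(aq) is reduced, so the Ce⁴⁺/Ce³⁺ couple is the cathode and Br₂/Br⁻ is the anode.
E°cell = +1.616 − (+1.079) = +0.537 V; balancing electrons gives n = 2.
ΔG° = −nFE°cell = −(2)(96500)(+0.537) J/mol = −104 kJ/mol.

−104 kJ/mol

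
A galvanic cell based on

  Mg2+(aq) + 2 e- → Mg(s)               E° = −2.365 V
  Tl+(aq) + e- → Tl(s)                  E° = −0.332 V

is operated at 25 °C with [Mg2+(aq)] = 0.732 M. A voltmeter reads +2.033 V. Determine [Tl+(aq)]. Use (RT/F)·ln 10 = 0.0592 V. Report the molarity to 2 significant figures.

0.86 M

Tl⁺/Tl is the cathode (higher E°); E°cell = −0.332 − (−2.365) = +2.033 V with n = 2.
Rearranging E = E° − (0.0592/n)·log Q gives log Q = 2(+2.033 − (+2.033))/0.0592 = 0.000.
Balancing electrons gives 2 Tl+(aq) + Mg(s) → 2 Tl(s) + Mg2+(aq); thus Q = [Mg2+(aq)] / [Tl+(aq)]^2.
Solving for the unknown gives log [Tl+(aq)] = −0.068, so [Tl+(aq)] ≈ 0.86 M.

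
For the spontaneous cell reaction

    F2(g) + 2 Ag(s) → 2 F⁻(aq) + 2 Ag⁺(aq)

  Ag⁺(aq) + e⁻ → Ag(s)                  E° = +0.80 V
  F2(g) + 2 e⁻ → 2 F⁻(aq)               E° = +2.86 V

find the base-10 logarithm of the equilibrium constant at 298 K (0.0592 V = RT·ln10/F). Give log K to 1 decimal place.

The F₂/F⁻ couple is reduced (cathode); E°cell = +2.86 − (+0.80) = +2.06 V with n = 2.
At equilibrium E = 0, so log K = nE°cell / 0.0592 = (2)(+2.06) / 0.0592 = 69.6.

log K = 69.6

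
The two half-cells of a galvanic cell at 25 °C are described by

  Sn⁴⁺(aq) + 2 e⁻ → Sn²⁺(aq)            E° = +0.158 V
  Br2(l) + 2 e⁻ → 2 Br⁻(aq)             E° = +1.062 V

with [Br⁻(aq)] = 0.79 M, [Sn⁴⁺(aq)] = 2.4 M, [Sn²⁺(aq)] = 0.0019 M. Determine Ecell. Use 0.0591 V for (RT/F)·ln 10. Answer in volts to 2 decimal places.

+0.82 V

The Br₂/Br⁻ couple has the more positive E°, so it is the cathode; Sn⁴⁺/Sn²⁺ is the anode.
The standard potential is +1.062 − (+0.158) = +0.904 V and the balanced reaction transfers n = 2 electrons.
The balanced reaction is Br2(l) + Sn²⁺(aq) → 2 Br⁻(aq) + Sn⁴⁺(aq), so Q = ([Br⁻(aq)]^2·[Sn⁴⁺(aq)]) / [Sn²⁺(aq)] = 788 and log Q = 2.897.
Applying E = E° − (RT ln10/nF)·log Q gives +0.904 − (0.0591/2)(2.897) = +0.82 V.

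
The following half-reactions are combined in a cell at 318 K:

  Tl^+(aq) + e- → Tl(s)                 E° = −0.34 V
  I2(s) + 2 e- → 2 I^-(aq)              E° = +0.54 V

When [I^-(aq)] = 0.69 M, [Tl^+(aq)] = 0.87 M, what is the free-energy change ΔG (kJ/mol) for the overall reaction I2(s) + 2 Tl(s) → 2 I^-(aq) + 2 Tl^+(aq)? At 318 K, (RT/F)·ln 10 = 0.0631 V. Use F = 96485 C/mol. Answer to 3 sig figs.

The standard cell potential is +0.54 − (−0.34) = +0.88 V, with n = 2 electrons in the balanced equation.
Q = [I^-(aq)]^2·[Tl^+(aq)]^2 = 0.36, so log Q = −0.443 and E = +0.88 − (0.0631/2)(−0.443) = +0.8940 V.
Then ΔG = −nFE = −2 × 96485 × +0.8940 J/mol = −173 kJ/mol.

−173 kJ/mol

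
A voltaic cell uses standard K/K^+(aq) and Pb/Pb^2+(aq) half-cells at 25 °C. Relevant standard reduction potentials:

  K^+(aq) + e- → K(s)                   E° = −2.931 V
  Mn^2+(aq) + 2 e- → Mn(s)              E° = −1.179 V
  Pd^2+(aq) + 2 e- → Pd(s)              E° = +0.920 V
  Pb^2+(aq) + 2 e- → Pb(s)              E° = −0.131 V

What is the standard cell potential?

+2.800 V

The Pb²⁺/Pb couple has the higher E°, so Pb ion is reduced (cathode) and K is oxidized (anode).
E°cell = E°(cathode) − E°(anode) = −0.131 − (−2.931) = +2.800 V.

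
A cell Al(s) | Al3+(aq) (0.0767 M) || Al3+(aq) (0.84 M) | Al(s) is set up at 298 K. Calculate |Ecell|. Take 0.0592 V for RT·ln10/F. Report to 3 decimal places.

0.021 V

For a concentration cell E°cell = 0, since both electrodes use the same couple.
The compartment with the higher Al3+(aq) concentration (0.84 M) acts as the cathode; ions are reduced there and produced at the dilute (0.0767 M) anode.
With n = 3, Ecell = −(0.0592/3)·log([dilute]/[conc]) = −(0.0592/3)·log(0.0767/0.84) = +0.021 V.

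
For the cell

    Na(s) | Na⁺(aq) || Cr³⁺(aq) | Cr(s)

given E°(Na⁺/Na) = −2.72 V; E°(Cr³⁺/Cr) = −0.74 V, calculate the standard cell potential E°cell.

By convention the left-hand electrode in cell notation is the anode (oxidation) and the right-hand electrode is the cathode (reduction).
E°cell = E°(right) − E°(left) = −0.74 − (−2.72) = +1.98 V.

+1.98 V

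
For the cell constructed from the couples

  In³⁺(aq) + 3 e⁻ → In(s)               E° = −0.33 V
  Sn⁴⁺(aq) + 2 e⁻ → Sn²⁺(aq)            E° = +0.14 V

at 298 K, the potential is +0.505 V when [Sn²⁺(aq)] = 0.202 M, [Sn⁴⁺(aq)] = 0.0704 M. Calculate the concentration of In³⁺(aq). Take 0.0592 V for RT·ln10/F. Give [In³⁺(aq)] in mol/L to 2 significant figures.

0.0035 M

The Sn⁴⁺/Sn²⁺ couple has the larger reduction potential, so it is the cathode: E°cell = +0.14 − (−0.33) = +0.47 V and n = 6.
From the Nernst equation, log Q = n(E° − E)/0.0592 = 6·(+0.47 − (+0.505))/0.0592 = −3.547.
For 3 Sn⁴⁺(aq) + 2 In(s) → 3 Sn²⁺(aq) + 2 In³⁺(aq), the reaction quotient is Q = ([Sn²⁺(aq)]^3·[In³⁺(aq)]^2) / [Sn⁴⁺(aq)]^3.
Substituting the known concentrations and solving, log [In³⁺(aq)] = −2.460 and [In³⁺(aq)] = 0.0035 M.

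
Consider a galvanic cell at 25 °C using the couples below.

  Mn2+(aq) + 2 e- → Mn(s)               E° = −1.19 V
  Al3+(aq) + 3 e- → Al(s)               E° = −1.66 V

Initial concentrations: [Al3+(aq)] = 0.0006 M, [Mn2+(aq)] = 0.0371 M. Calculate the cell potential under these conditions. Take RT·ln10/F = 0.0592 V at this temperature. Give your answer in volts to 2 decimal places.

+0.49 V

Since E°(Mn²⁺/Mn) > E°(Al³⁺/Al), Mn²⁺/Mn serves as the cathode.
E°cell = E°cat − E°an = −1.19 − (−1.66) = +0.47 V; n = 6.
Balancing gives 3 Mn2+(aq) + 2 Al(s) → 3 Mn(s) + 2 Al3+(aq); hence Q = [Al3+(aq)]^2 / [Mn2+(aq)]^3 = 0.00705 (log Q = −2.152).
Applying E = E° − (RT ln10/nF)·log Q gives +0.47 − (0.0592/6)(−2.152) = +0.49 V.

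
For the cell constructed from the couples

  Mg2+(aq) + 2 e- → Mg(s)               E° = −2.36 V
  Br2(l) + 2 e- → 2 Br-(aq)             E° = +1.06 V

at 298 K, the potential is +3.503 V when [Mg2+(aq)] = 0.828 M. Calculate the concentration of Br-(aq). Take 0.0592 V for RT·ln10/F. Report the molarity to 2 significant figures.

0.044 M

Br₂/Br⁻ is the cathode (higher E°); E°cell = +1.06 − (−2.36) = +3.42 V with n = 2.
From the Nernst equation, log Q = n(E° − E)/0.0592 = 2·(+3.42 − (+3.503))/0.0592 = −2.804.
Balancing electrons gives Br2(l) + Mg(s) → 2 Br-(aq) + Mg2+(aq); thus Q = [Br-(aq)]^2·[Mg2+(aq)].
Isolating [Br-(aq)] in Q = 10^{−2.804} yields log [Br-(aq)] = −1.361, i.e. 0.044 M.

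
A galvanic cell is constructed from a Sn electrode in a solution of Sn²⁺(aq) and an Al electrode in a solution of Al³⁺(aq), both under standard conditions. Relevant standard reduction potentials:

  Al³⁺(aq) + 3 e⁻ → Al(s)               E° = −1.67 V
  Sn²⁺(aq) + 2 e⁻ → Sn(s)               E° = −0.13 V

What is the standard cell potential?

+1.54 V

Of the two couples in this cell, the one with the more positive reduction potential is reduced at the cathode: here that is Sn²⁺/Sn (−0.13 V); Al³⁺/Al (−1.67 V) is the anode.
E°cell = E°(cathode) − E°(anode) = −0.13 − (−1.67) = +1.54 V.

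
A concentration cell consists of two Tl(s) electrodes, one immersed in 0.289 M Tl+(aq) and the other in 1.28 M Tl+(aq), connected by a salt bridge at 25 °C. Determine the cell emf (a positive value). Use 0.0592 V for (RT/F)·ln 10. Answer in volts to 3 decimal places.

0.038 V

For a concentration cell E°cell = 0, since both electrodes use the same couple.
The compartment with the higher Tl+(aq) concentration (1.28 M) acts as the cathode; ions are reduced there and produced at the dilute (0.289 M) anode.
With n = 1, Ecell = −(0.0592/1)·log([dilute]/[conc]) = −(0.0592/1)·log(0.289/1.28) = +0.038 V.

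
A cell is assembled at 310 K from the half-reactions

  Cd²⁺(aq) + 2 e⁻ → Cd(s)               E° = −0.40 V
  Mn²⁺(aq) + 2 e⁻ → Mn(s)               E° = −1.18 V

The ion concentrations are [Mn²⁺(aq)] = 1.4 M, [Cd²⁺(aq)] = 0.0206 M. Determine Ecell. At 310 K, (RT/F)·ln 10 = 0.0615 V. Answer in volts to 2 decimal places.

Cd²⁺/Cd is reduced (cathode, E° = −0.40 V) and Mn²⁺/Mn is oxidized (anode).
E°cell = −0.40 − (−1.18) = +0.78 V, with n = 2 electrons transferred.
Balancing gives Cd²⁺(aq) + Mn(s) → Cd(s) + Mn²⁺(aq); hence Q = [Mn²⁺(aq)] / [Cd²⁺(aq)] = 68 (log Q = 1.832).
By the Nernst equation, E = +0.78 − (0.0615/2)·(1.832) = +0.72 V.

+0.72 V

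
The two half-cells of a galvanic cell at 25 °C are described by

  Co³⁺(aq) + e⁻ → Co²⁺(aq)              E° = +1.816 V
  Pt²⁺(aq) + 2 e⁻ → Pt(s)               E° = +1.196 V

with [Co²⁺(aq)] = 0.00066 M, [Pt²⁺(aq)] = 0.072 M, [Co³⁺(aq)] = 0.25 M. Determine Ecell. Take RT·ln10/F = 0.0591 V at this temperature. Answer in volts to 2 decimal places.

+0.81 V

Since E°(Co³⁺/Co²⁺) > E°(Pt²⁺/Pt), Co³⁺/Co²⁺ serves as the cathode.
E°cell = E°cat − E°an = +1.816 − (+1.196) = +0.620 V; n = 2.
For the overall reaction 2 Co³⁺(aq) + Pt(s) → 2 Co²⁺(aq) + Pt²⁺(aq), Q = ([Co²⁺(aq)]^2·[Pt²⁺(aq)]) / [Co³⁺(aq)]^2 = 5.02×10^−7, giving log Q = −6.299.
E = E° − (0.0591/n)·log Q = +0.620 − (0.0591/2)(−6.299) = +0.81 V.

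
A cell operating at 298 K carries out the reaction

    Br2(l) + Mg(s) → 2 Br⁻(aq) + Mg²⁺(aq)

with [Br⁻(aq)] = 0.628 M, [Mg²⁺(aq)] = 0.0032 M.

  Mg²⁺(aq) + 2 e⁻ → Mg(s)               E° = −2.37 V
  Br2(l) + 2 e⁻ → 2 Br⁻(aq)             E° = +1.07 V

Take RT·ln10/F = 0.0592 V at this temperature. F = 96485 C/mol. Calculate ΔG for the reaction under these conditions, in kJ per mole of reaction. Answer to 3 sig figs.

−680 kJ/mol

The standard cell potential is +1.07 − (−2.37) = +3.44 V, with n = 2 electrons in the balanced equation.
Q = [Br⁻(aq)]^2·[Mg²⁺(aq)] = 0.00126, so log Q = −2.899 and E = +3.44 − (0.0592/2)(−2.899) = +3.5258 V.
Then ΔG = −nFE = −2 × 96485 × +3.5258 J/mol = −680 kJ/mol.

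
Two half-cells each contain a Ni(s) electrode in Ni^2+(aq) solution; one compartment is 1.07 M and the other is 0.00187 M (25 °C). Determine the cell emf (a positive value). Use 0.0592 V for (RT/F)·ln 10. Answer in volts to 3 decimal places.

0.082 V

For a concentration cell E°cell = 0, since both electrodes use the same couple.
The compartment with the higher Ni^2+(aq) concentration (1.07 M) acts as the cathode; ions are reduced there and produced at the dilute (0.00187 M) anode.
With n = 2, Ecell = −(0.0592/2)·log([dilute]/[conc]) = −(0.0592/2)·log(0.00187/1.07) = +0.082 V.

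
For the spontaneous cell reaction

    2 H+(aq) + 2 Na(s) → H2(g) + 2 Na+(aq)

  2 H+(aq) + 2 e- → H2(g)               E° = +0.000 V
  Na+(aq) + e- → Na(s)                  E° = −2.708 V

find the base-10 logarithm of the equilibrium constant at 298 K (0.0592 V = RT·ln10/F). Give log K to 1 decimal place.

The 2H⁺/H₂ couple is reduced (cathode); E°cell = +0.000 − (−2.708) = +2.708 V with n = 2.
At equilibrium E = 0, so log K = nE°cell / 0.0592 = (2)(+2.708) / 0.0592 = 91.5.

log K = 91.5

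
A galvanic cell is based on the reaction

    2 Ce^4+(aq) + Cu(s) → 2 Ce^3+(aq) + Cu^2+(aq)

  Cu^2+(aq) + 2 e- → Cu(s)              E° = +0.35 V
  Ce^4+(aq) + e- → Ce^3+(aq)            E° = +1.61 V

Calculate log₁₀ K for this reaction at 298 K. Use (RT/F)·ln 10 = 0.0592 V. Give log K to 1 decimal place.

log K = 42.6

The Ce⁴⁺/Ce³⁺ couple is reduced (cathode); E°cell = +1.61 − (+0.35) = +1.26 V with n = 2.
At equilibrium E = 0, so log K = nE°cell / 0.0592 = (2)(+1.26) / 0.0592 = 42.6.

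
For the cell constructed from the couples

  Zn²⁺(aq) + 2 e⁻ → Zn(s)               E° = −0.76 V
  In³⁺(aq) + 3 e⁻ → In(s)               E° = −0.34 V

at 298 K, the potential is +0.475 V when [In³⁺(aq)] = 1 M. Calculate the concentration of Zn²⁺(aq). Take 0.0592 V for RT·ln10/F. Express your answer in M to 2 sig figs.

0.014 M

In³⁺/In is the cathode (higher E°); E°cell = −0.34 − (−0.76) = +0.42 V with n = 6.
From the Nernst equation, log Q = n(E° − E)/0.0592 = 6·(+0.42 − (+0.475))/0.0592 = −5.574.
The balanced reaction is 2 In³⁺(aq) + 3 Zn(s) → 2 In(s) + 3 Zn²⁺(aq), so Q = [Zn²⁺(aq)]^3 / [In³⁺(aq)]^2.
Solving for the unknown gives log [Zn²⁺(aq)] = −1.858, so [Zn²⁺(aq)] ≈ 0.014 M.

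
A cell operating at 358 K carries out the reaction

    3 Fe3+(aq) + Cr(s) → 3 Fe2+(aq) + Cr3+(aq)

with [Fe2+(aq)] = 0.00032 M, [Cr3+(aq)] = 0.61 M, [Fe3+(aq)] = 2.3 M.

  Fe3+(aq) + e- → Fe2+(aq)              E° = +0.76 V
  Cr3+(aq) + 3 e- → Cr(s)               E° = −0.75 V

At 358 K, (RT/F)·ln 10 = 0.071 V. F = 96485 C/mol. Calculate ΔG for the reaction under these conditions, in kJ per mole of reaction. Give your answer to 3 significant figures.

−518 kJ/mol

E°cell = +0.76 − (−0.75) = +1.51 V; the balanced reaction transfers n = 3 electrons.
The reaction quotient is ([Fe2+(aq)]^3·[Cr3+(aq)]) / [Fe3+(aq)]^3 = 1.64×10^−12; by Nernst, E = +1.51 − (0.071/3)(−11.784) = +1.7889 V.
Then ΔG = −nFE = −3 × 96485 × +1.7889 J/mol = −518 kJ/mol.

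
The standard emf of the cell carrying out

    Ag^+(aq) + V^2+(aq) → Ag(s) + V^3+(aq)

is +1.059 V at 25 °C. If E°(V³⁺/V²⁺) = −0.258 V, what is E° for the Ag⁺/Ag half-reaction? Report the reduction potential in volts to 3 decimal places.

In the reaction as written the Ag⁺/Ag couple is reduced (cathode) and V³⁺/V²⁺ is oxidized (anode), so E°cell = E°(Ag⁺/Ag) − E°(V³⁺/V²⁺).
E°(Ag⁺/Ag) = E°cell + E°(anode) = +1.059 + (−0.258) = +0.801 V.

+0.801 V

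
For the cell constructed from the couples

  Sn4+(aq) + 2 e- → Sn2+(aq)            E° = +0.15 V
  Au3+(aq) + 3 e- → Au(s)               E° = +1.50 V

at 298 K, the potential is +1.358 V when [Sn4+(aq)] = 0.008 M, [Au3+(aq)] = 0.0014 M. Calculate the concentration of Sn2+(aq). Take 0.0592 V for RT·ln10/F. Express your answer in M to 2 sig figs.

The Au³⁺/Au couple has the larger reduction potential, so it is the cathode: E°cell = +1.50 − (+0.15) = +1.35 V and n = 6.
From the Nernst equation, log Q = n(E° − E)/0.0592 = 6·(+1.35 − (+1.358))/0.0592 = −0.811.
Balancing electrons gives 2 Au3+(aq) + 3 Sn2+(aq) → 2 Au(s) + 3 Sn4+(aq); thus Q = [Sn4+(aq)]^3 / ([Au3+(aq)]^2·[Sn2+(aq)]^3).
Solving for the unknown gives log [Sn2+(aq)] = 0.076, so [Sn2+(aq)] ≈ 1.2 M.

1.2 M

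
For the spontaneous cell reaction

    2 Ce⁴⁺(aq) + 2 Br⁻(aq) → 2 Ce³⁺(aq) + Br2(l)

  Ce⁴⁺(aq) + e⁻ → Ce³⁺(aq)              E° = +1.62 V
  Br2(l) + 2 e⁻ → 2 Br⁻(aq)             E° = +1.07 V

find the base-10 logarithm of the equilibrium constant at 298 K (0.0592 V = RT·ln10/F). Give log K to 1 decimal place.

log K = 18.6

The Ce⁴⁺/Ce³⁺ couple is reduced (cathode); E°cell = +1.62 − (+1.07) = +0.55 V with n = 2.
At equilibrium E = 0, so log K = nE°cell / 0.0592 = (2)(+0.55) / 0.0592 = 18.6.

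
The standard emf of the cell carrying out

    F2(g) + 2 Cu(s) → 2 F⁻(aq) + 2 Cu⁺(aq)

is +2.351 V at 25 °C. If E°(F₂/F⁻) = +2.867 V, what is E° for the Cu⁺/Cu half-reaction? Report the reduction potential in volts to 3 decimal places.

+0.516 V

In the reaction as written the F₂/F⁻ couple is reduced (cathode) and Cu⁺/Cu is oxidized (anode), so E°cell = E°(F₂/F⁻) − E°(Cu⁺/Cu).
E°(Cu⁺/Cu) = E°(cathode) − E°cell = +2.867 − (+2.351) = +0.516 V.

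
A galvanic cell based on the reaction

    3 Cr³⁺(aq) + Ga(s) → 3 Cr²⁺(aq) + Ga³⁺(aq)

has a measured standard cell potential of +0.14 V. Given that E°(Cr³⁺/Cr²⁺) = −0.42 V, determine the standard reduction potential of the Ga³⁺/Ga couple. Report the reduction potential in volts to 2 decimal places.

In the reaction as written the Cr³⁺/Cr²⁺ couple is reduced (cathode) and Ga³⁺/Ga is oxidized (anode), so E°cell = E°(Cr³⁺/Cr²⁺) − E°(Ga³⁺/Ga).
E°(Ga³⁺/Ga) = E°(cathode) − E°cell = −0.42 − (+0.14) = −0.56 V.

−0.56 V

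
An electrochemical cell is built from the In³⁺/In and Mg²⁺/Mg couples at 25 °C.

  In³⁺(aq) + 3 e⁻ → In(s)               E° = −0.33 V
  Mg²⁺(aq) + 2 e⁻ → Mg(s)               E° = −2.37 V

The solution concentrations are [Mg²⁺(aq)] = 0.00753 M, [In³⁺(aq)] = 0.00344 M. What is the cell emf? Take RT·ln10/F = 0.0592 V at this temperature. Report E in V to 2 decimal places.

The In³⁺/In couple has the more positive E°, so it is the cathode; Mg²⁺/Mg is the anode.
The standard potential is −0.33 − (−2.37) = +2.04 V and the balanced reaction transfers n = 6 electrons.
Balancing gives 2 In³⁺(aq) + 3 Mg(s) → 2 In(s) + 3 Mg²⁺(aq); hence Q = [Mg²⁺(aq)]^3 / [In³⁺(aq)]^2 = 0.0361 (log Q = −1.443).
Applying E = E° − (RT ln10/nF)·log Q gives +2.04 − (0.0592/6)(−1.443) = +2.05 V.

+2.05 V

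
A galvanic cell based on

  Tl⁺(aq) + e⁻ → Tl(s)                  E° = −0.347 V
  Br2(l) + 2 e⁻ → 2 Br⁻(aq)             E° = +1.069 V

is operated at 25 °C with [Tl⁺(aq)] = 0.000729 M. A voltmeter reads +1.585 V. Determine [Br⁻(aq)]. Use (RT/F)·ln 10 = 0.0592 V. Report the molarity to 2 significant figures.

With Br₂/Br⁻ at the cathode and Tl⁺/Tl at the anode, E°cell = +1.069 − (−0.347) = +1.416 V (n = 2).
Since E = E° − (0.0592/n)·log Q, log Q = n(E° − E)/0.0592 = −5.709.
For Br2(l) + 2 Tl(s) → 2 Br⁻(aq) + 2 Tl⁺(aq), the reaction quotient is Q = [Br⁻(aq)]^2·[Tl⁺(aq)]^2.
Solving for the unknown gives log [Br⁻(aq)] = 0.283, so [Br⁻(aq)] ≈ 1.9 M.

1.9 M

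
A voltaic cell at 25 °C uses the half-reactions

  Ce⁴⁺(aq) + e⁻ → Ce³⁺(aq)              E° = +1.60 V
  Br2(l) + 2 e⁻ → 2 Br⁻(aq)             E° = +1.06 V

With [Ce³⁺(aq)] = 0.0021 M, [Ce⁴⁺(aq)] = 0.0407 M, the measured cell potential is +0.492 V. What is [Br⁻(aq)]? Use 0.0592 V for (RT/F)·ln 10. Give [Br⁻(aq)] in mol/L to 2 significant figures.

0.0080 M

The Ce⁴⁺/Ce³⁺ couple has the larger reduction potential, so it is the cathode: E°cell = +1.60 − (+1.06) = +0.54 V and n = 2.
From the Nernst equation, log Q = n(E° − E)/0.0592 = 2·(+0.54 − (+0.492))/0.0592 = 1.622.
Balancing electrons gives 2 Ce⁴⁺(aq) + 2 Br⁻(aq) → 2 Ce³⁺(aq) + Br2(l); thus Q = [Ce³⁺(aq)]^2 / ([Ce⁴⁺(aq)]^2·[Br⁻(aq)]^2).
Isolating [Br⁻(aq)] in Q = 10^{1.622} yields log [Br⁻(aq)] = −2.098, i.e. 0.0080 M.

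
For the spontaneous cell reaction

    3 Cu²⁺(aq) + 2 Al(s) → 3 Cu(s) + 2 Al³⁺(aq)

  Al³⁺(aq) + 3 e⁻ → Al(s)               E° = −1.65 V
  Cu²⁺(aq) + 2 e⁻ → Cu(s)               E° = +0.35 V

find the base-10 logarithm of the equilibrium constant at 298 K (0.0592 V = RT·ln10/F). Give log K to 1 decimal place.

log K = 202.7

The Cu²⁺/Cu couple is reduced (cathode); E°cell = +0.35 − (−1.65) = +2.00 V with n = 6.
At equilibrium E = 0, so log K = nE°cell / 0.0592 = (6)(+2.00) / 0.0592 = 202.7.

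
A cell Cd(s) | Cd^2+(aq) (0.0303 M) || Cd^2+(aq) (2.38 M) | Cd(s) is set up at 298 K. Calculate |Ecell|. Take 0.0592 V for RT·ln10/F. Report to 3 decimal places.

For a concentration cell E°cell = 0, since both electrodes use the same couple.
The compartment with the higher Cd^2+(aq) concentration (2.38 M) acts as the cathode; ions are reduced there and produced at the dilute (0.0303 M) anode.
With n = 2, Ecell = −(0.0592/2)·log([dilute]/[conc]) = −(0.0592/2)·log(0.0303/2.38) = +0.056 V.

0.056 V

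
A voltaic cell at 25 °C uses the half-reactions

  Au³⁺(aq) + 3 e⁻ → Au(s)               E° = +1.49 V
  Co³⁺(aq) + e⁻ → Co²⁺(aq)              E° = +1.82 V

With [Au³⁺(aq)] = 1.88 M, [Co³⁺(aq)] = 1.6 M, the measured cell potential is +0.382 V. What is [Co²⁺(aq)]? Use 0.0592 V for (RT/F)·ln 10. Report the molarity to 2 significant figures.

0.17 M

With Co³⁺/Co²⁺ at the cathode and Au³⁺/Au at the anode, E°cell = +1.82 − (+1.49) = +0.33 V (n = 3).
From the Nernst equation, log Q = n(E° − E)/0.0592 = 3·(+0.33 − (+0.382))/0.0592 = −2.635.
The balanced reaction is 3 Co³⁺(aq) + Au(s) → 3 Co²⁺(aq) + Au³⁺(aq), so Q = ([Co²⁺(aq)]^3·[Au³⁺(aq)]) / [Co³⁺(aq)]^3.
Isolating [Co²⁺(aq)] in Q = 10^{−2.635} yields log [Co²⁺(aq)] = −0.766, i.e. 0.17 M.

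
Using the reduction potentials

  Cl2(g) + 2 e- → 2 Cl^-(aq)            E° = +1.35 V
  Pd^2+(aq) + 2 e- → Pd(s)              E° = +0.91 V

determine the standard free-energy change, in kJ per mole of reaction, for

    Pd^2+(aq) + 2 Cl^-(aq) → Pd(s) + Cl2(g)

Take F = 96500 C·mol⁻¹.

In the reaction as written Pd^2+(aq) is reduced, so the Pd²⁺/Pd couple is the cathode and Cl₂/Cl⁻ is the anode.
E°cell = +0.91 − (+1.35) = −0.44 V; balancing electrons gives n = 2.
ΔG° = −nFE°cell = −(2)(96500)(−0.44) J/mol = +84.9 kJ/mol.

+84.9 kJ/mol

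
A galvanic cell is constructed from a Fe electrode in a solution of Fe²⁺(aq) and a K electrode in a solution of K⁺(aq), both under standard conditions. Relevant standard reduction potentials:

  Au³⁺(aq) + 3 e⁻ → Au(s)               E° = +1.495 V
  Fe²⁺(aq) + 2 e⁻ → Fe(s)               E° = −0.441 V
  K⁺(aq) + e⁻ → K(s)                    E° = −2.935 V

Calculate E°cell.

Of the two couples in this cell, the one with the more positive reduction potential is reduced at the cathode: here that is Fe²⁺/Fe (−0.441 V); K⁺/K (−2.935 V) is the anode.
E°cell = E°(cathode) − E°(anode) = −0.441 − (−2.935) = +2.494 V.

+2.494 V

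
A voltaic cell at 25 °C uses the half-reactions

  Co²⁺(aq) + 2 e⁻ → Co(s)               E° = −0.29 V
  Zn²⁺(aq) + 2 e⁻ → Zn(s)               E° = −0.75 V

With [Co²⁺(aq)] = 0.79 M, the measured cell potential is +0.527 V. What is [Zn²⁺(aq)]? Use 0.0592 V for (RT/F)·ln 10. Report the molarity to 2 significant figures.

With Co²⁺/Co at the cathode and Zn²⁺/Zn at the anode, E°cell = −0.29 − (−0.75) = +0.46 V (n = 2).
Rearranging E = E° − (0.0592/n)·log Q gives log Q = 2(+0.46 − (+0.527))/0.0592 = −2.264.
Balancing electrons gives Co²⁺(aq) + Zn(s) → Co(s) + Zn²⁺(aq); thus Q = [Zn²⁺(aq)] / [Co²⁺(aq)].
Substituting the known concentrations and solving, log [Zn²⁺(aq)] = −2.366 and [Zn²⁺(aq)] = 0.0043 M.

0.0043 M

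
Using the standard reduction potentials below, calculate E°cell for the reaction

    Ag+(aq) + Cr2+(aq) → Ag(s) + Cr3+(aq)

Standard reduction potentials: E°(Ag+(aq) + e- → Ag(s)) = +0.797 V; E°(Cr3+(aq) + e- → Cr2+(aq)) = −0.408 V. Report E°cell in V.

+1.205 V

Ag+(aq) gains electrons, so the Ag⁺/Ag couple is the cathode; the Cr³⁺/Cr²⁺ couple is the anode.
E°cell = E°(cathode) − E°(anode) = +0.797 − (−0.408) = +1.205 V.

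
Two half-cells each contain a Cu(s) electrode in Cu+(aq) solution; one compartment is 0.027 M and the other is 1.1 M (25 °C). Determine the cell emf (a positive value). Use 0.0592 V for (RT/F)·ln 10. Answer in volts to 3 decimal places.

0.095 V

For a concentration cell E°cell = 0, since both electrodes use the same couple.
The compartment with the higher Cu+(aq) concentration (1.1 M) acts as the cathode; ions are reduced there and produced at the dilute (0.027 M) anode.
With n = 1, Ecell = −(0.0592/1)·log([dilute]/[conc]) = −(0.0592/1)·log(0.027/1.1) = +0.095 V.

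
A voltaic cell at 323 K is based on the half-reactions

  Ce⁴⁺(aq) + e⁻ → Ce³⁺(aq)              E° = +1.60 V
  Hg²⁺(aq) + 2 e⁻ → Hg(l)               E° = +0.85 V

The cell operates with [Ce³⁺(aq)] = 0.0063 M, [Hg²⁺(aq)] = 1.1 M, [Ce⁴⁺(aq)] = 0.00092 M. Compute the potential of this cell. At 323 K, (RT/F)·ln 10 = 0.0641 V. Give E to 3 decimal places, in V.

Since E°(Ce⁴⁺/Ce³⁺) > E°(Hg²⁺/Hg), Ce⁴⁺/Ce³⁺ serves as the cathode.
E°cell = +1.60 − (+0.85) = +0.75 V, with n = 2 electrons transferred.
The balanced reaction is 2 Ce⁴⁺(aq) + Hg(l) → 2 Ce³⁺(aq) + Hg²⁺(aq), so Q = ([Ce³⁺(aq)]^2·[Hg²⁺(aq)]) / [Ce⁴⁺(aq)]^2 = 51.6 and log Q = 1.712.
E = E° − (0.0641/n)·log Q = +0.75 − (0.0641/2)(1.712) = +0.695 V.

+0.695 V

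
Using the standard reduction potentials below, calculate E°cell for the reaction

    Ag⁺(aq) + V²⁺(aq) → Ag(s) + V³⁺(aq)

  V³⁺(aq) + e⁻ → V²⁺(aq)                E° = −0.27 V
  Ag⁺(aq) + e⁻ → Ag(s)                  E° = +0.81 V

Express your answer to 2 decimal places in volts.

+1.08 V

Ag⁺(aq) gains electrons, so the Ag⁺/Ag couple is the cathode; the V³⁺/V²⁺ couple is the anode.
E°cell = E°(cathode) − E°(anode) = +0.81 − (−0.27) = +1.08 V.
The positive value indicates the reaction is spontaneous as written.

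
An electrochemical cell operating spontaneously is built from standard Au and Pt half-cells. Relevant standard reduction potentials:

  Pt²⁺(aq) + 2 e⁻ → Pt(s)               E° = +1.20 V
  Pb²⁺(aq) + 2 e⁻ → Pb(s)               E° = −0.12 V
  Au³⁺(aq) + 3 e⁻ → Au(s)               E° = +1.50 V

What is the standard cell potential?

+0.30 V

Of the two couples in this cell, the one with the more positive reduction potential is reduced at the cathode: here that is Au³⁺/Au (+1.50 V); Pt²⁺/Pt (+1.20 V) is the anode.
E°cell = E°(cathode) − E°(anode) = +1.50 − (+1.20) = +0.30 V.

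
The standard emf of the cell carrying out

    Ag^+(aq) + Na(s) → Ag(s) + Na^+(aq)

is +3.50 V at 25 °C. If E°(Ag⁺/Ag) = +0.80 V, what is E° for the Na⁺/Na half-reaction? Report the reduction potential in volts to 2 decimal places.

−2.70 V

In the reaction as written the Ag⁺/Ag couple is reduced (cathode) and Na⁺/Na is oxidized (anode), so E°cell = E°(Ag⁺/Ag) − E°(Na⁺/Na).
E°(Na⁺/Na) = E°(cathode) − E°cell = +0.80 − (+3.50) = −2.70 V.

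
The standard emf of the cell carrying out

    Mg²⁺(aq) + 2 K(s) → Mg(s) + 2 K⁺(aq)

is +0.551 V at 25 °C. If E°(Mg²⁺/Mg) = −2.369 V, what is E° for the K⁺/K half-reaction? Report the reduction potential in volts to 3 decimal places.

In the reaction as written the Mg²⁺/Mg couple is reduced (cathode) and K⁺/K is oxidized (anode), so E°cell = E°(Mg²⁺/Mg) − E°(K⁺/K).
E°(K⁺/K) = E°(cathode) − E°cell = −2.369 − (+0.551) = −2.920 V.

−2.920 V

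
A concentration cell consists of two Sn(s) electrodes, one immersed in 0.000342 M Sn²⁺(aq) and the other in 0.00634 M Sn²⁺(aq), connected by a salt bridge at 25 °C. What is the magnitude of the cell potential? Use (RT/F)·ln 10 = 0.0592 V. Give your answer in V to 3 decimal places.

0.038 V

For a concentration cell E°cell = 0, since both electrodes use the same couple.
The compartment with the higher Sn²⁺(aq) concentration (0.00634 M) acts as the cathode; ions are reduced there and produced at the dilute (0.000342 M) anode.
With n = 2, Ecell = −(0.0592/2)·log([dilute]/[conc]) = −(0.0592/2)·log(0.000342/0.00634) = +0.038 V.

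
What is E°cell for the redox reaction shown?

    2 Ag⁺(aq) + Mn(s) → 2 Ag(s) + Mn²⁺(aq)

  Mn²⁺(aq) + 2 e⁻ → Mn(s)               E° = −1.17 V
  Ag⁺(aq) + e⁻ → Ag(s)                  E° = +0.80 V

Ag⁺(aq) gains electrons, so the Ag⁺/Ag couple is the cathode; the Mn²⁺/Mn couple is the anode.
E°cell = E°(cathode) − E°(anode) = +0.80 − (−1.17) = +1.97 V.
The positive value indicates the reaction is spontaneous as written.

+1.97 V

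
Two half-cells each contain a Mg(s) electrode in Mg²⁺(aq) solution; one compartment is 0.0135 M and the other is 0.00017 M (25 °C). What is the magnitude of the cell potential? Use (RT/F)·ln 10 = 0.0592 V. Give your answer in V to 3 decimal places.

For a concentration cell E°cell = 0, since both electrodes use the same couple.
The compartment with the higher Mg²⁺(aq) concentration (0.0135 M) acts as the cathode; ions are reduced there and produced at the dilute (0.00017 M) anode.
With n = 2, Ecell = −(0.0592/2)·log([dilute]/[conc]) = −(0.0592/2)·log(0.00017/0.0135) = +0.056 V.

0.056 V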